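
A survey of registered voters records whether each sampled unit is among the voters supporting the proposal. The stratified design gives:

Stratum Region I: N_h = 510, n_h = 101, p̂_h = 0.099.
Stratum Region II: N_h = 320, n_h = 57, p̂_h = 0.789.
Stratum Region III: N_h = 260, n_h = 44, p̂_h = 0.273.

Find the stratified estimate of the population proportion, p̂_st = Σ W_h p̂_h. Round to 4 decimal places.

p̂_st ≈ 0.3431

N = 1090; stratum weights W_h = N_h/N.
p̂_st = Σ W_h p̂_h = (510·0.099 + 320·0.789 + 260·0.273)/1090 = 0.34307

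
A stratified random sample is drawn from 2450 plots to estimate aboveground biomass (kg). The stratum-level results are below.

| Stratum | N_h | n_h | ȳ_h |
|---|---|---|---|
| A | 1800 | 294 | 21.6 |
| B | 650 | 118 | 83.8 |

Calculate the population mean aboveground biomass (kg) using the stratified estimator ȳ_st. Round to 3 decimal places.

N = Σ N_h = 2450. Stratum weights W_h = N_h/N.
ȳ_st = (1800·21.6 + 650·83.8) / 2450 = 38.10204

ȳ_st ≈ 38.102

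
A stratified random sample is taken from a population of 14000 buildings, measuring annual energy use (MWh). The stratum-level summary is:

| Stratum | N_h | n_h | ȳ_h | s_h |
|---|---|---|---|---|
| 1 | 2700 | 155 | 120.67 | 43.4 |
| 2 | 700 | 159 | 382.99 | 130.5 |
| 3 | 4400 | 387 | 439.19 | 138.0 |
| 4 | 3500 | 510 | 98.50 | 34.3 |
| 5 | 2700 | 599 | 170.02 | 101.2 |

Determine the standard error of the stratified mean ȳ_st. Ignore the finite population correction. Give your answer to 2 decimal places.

V̂(ȳ_st) = Σ W_h² s_h²/n_h, with W_h = N_h/N and N = 14000:
  stratum 1: (2700/14000)²·43.4²/155 = 0.45198
  stratum 2: (700/14000)²·130.5²/159 = 0.267771
  stratum 3: (4400/14000)²·138.0²/387 = 4.86067
  stratum 4: (3500/14000)²·34.3²/510 = 0.144178
  stratum 5: (2700/14000)²·101.2²/599 = 0.635925
V̂(ȳ_st) = 6.36053
SE(ȳ_st) = √6.36053 = 2.52201

SE(ȳ_st) ≈ 2.52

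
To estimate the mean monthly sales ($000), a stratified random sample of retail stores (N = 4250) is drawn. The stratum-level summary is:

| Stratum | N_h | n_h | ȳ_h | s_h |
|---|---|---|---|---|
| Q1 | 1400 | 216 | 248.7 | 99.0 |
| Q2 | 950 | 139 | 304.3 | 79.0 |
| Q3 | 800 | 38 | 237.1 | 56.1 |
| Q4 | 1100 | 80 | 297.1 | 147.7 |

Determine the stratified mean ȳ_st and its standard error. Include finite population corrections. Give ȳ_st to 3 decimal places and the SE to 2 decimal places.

ȳ_st ≈ 271.472, SE ≈ 5.08

ȳ_st = Σ W_h ȳ_h = (1400·248.7 + 950·304.3 + 800·237.1 + 1100·297.1)/4250 = 271.47176
V̂(ȳ_st) = Σ W_h² (1 − n_h/N_h) s_h²/n_h, with W_h = N_h/N and N = 4250:
  stratum Q1: (1400/4250)²·(1 − 216/1400)·99.0²/216 = 4.16407
  stratum Q2: (950/4250)²·(1 − 139/950)·79.0²/139 = 1.91516
  stratum Q3: (800/4250)²·(1 − 38/800)·56.1²/38 = 2.79518
  stratum Q4: (1100/4250)²·(1 − 80/1100)·147.7²/80 = 16.9389
V̂(ȳ_st) = 25.8133
SE(ȳ_st) = √25.8133 = 5.08068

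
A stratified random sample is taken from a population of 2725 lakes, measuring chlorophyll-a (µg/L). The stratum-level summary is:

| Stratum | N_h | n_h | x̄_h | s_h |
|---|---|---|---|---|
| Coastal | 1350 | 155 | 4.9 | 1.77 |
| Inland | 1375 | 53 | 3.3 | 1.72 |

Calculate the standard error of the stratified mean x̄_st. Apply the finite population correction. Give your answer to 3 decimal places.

V̂(x̄_st) = Σ W_h² (1 − n_h/N_h) s_h²/n_h, with W_h = N_h/N and N = 2725:
  stratum Coastal: (1350/2725)²·(1 − 155/1350)·1.77²/155 = 0.0043912
  stratum Inland: (1375/2725)²·(1 − 53/1375)·1.72²/53 = 0.0136641
V̂(x̄_st) = 0.0180553
SE(x̄_st) = √0.0180553 = 0.13437

SE(x̄_st) ≈ 0.134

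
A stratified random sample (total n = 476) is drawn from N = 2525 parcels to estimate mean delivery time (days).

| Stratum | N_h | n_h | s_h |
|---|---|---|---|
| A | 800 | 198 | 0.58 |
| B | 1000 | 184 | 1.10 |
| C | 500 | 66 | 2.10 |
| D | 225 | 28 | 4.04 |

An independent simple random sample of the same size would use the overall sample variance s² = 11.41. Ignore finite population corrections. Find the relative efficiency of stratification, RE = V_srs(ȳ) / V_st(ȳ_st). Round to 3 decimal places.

V̂(ȳ_st) = Σ W_h² s_h²/n_h, with W_h = N_h/N and N = 2525:
  stratum A: (800/2525)²·0.58²/198 = 0.000170549
  stratum B: (1000/2525)²·1.10²/184 = 0.00103144
  stratum C: (500/2525)²·2.10²/66 = 0.00262006
  stratum D: (225/2525)²·4.04²/28 = 0.00462857
V_st = 0.00845063
V_srs = s²/n = 11.41/476 = 0.0239706
Relative efficiency = V_srs / V_st = 0.0239706/0.00845063 = 2.8365

RE ≈ 2.837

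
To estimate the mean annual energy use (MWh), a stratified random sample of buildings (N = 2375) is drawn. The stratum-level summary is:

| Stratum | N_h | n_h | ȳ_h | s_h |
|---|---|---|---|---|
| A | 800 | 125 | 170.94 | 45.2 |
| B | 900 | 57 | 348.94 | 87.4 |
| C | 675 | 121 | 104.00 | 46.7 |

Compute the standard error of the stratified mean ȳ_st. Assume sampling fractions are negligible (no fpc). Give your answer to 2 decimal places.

V̂(ȳ_st) = Σ W_h² s_h²/n_h, with W_h = N_h/N and N = 2375:
  stratum A: (800/2375)²·45.2²/125 = 1.85447
  stratum B: (900/2375)²·87.4²/57 = 19.2445
  stratum C: (675/2375)²·46.7²/121 = 1.45589
V̂(ȳ_st) = 22.5548
SE(ȳ_st) = √22.5548 = 4.74919

SE(ȳ_st) ≈ 4.75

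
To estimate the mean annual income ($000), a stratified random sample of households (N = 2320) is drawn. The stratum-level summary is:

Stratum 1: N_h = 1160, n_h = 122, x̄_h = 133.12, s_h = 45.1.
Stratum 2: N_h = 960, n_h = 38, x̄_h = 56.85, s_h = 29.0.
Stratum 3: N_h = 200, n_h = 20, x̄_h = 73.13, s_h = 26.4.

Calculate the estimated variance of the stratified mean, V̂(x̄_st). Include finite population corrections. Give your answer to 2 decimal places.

V̂(x̄_st) ≈ 7.60

V̂(x̄_st) = Σ W_h² (1 − n_h/N_h) s_h²/n_h, with W_h = N_h/N and N = 2320:
  stratum 1: (1160/2320)²·(1 − 122/1160)·45.1²/122 = 3.72969
  stratum 2: (960/2320)²·(1 − 38/960)·29.0²/38 = 3.63947
  stratum 3: (200/2320)²·(1 − 20/200)·26.4²/20 = 0.23308
V̂(x̄_st) = 7.60224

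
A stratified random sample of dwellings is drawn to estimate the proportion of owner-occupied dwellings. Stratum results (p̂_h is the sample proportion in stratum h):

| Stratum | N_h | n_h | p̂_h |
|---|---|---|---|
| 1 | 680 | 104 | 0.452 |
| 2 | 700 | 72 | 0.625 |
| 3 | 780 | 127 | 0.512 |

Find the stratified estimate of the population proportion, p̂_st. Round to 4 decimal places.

N = 2160; stratum weights W_h = N_h/N.
p̂_st = Σ W_h p̂_h = (680·0.452 + 700·0.625 + 780·0.512)/2160 = 0.52973

p̂_st ≈ 0.5297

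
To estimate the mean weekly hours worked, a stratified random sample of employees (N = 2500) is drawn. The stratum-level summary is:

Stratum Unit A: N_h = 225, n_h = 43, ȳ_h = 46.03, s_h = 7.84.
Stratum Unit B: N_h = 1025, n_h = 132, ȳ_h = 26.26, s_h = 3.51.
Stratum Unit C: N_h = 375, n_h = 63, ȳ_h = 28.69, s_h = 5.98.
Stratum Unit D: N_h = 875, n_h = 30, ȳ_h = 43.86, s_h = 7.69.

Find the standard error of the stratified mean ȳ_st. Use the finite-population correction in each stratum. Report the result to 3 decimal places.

SE(ȳ_st) ≈ 0.517

V̂(ȳ_st) = Σ W_h² (1 − n_h/N_h) s_h²/n_h, with W_h = N_h/N and N = 2500:
  stratum Unit A: (225/2500)²·(1 − 43/225)·7.84²/43 = 0.00936564
  stratum Unit B: (1025/2500)²·(1 − 132/1025)·3.51²/132 = 0.013669
  stratum Unit C: (375/2500)²·(1 − 63/375)·5.98²/63 = 0.0106259
  stratum Unit D: (875/2500)²·(1 − 30/875)·7.69²/30 = 0.233193
V̂(ȳ_st) = 0.266854
SE(ȳ_st) = √0.266854 = 0.516579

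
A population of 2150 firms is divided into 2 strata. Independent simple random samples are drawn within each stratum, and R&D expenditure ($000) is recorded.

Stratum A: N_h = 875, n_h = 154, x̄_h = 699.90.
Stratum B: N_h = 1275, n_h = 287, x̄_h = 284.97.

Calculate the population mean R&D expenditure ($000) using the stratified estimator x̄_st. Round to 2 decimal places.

x̄_st ≈ 453.84

N = Σ N_h = 2150. Stratum weights W_h = N_h/N.
x̄_st = (875·699.90 + 1275·284.97) / 2150 = 453.8369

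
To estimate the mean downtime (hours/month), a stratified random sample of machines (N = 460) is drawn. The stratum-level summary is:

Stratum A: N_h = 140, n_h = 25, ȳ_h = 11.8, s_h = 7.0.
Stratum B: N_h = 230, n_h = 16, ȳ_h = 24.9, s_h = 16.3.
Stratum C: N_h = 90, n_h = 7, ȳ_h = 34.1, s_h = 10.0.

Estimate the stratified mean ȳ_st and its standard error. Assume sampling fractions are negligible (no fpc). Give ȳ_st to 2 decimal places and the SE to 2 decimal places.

ȳ_st = Σ W_h ȳ_h = (140·11.8 + 230·24.9 + 90·34.1)/460 = 22.71304
V̂(ȳ_st) = Σ W_h² s_h²/n_h, with W_h = N_h/N and N = 460:
  stratum A: (140/460)²·7.0²/25 = 0.18155
  stratum B: (230/460)²·16.3²/16 = 4.15141
  stratum C: (90/460)²·10.0²/7 = 0.546854
V̂(ȳ_st) = 4.87981
SE(ȳ_st) = √4.87981 = 2.20903

ȳ_st ≈ 22.71, SE ≈ 2.21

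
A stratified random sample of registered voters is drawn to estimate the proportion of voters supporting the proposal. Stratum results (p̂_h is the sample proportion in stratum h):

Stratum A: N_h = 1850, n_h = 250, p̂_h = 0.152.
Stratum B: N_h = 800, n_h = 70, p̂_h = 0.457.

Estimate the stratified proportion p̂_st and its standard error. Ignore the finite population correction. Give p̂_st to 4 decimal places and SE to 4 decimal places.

p̂_st ≈ 0.2441, SE ≈ 0.0241

N = 2650; stratum weights W_h = N_h/N.
p̂_st = Σ W_h p̂_h = (1850·0.152 + 800·0.457)/2650 = 0.24408
V̂(p̂_st) = Σ W_h² p̂_h(1−p̂_h)/(n_h−1):
  stratum A: (1850/2650)²·0.152·0.848/249 = 0.000252285
  stratum B: (800/2650)²·0.457·0.543/69 = 0.000327759
V̂(p̂_st) = 0.000580045; SE = √V̂ = 0.0240841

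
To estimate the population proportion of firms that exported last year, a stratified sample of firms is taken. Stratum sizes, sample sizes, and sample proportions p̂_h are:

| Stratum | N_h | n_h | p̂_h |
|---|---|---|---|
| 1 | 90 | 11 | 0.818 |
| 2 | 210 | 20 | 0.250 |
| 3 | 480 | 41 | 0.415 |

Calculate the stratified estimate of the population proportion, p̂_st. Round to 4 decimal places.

p̂_st ≈ 0.4171

N = 780; stratum weights W_h = N_h/N.
p̂_st = Σ W_h p̂_h = (90·0.818 + 210·0.250 + 480·0.415)/780 = 0.41708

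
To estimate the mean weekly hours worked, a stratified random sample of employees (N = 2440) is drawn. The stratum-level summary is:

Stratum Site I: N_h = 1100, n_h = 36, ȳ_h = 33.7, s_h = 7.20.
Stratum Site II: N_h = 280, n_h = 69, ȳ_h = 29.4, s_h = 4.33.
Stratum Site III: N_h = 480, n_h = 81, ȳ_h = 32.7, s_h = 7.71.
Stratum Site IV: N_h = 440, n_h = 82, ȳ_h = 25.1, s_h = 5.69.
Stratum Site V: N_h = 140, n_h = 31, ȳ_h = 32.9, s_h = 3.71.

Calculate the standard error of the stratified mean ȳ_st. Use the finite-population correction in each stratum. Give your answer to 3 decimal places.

SE(ȳ_st) ≈ 0.567

V̂(ȳ_st) = Σ W_h² (1 − n_h/N_h) s_h²/n_h, with W_h = N_h/N and N = 2440:
  stratum Site I: (1100/2440)²·(1 − 36/1100)·7.20²/36 = 0.283085
  stratum Site II: (280/2440)²·(1 − 69/280)·4.33²/69 = 0.00269642
  stratum Site III: (480/2440)²·(1 − 81/480)·7.71²/81 = 0.0236079
  stratum Site IV: (440/2440)²·(1 − 82/440)·5.69²/82 = 0.0104464
  stratum Site V: (140/2440)²·(1 − 31/140)·3.71²/31 = 0.00113805
V̂(ȳ_st) = 0.320974
SE(ȳ_st) = √0.320974 = 0.566546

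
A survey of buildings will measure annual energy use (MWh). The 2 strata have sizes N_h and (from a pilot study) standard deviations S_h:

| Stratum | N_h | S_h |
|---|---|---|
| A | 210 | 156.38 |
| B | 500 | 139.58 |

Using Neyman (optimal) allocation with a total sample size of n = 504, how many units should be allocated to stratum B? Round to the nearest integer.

Neyman allocation: n_h = n · N_h S_h / Σ N_i S_i, with n = 504.
  stratum A: N_h·S_h = 210·156.38 = 32839.80
  stratum B: N_h·S_h = 500·139.58 = 69790.00
Σ N_h S_h = 102629.80
n for stratum B = 504·69790.00/102629.80 = 342.729 → 343

343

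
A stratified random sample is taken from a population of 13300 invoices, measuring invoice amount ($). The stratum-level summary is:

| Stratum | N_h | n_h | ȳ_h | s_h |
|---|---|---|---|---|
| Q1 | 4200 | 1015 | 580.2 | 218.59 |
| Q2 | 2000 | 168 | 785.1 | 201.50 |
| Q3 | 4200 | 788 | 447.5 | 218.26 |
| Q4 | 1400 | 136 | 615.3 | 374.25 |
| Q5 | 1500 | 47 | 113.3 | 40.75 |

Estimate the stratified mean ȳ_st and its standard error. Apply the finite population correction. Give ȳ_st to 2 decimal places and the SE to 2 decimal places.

ȳ_st ≈ 520.14, SE ≈ 4.92

ȳ_st = Σ W_h ȳ_h = (4200·580.2 + 2000·785.1 + 4200·447.5 + 1400·615.3 + 1500·113.3)/13300 = 520.14361
V̂(ȳ_st) = Σ W_h² (1 − n_h/N_h) s_h²/n_h, with W_h = N_h/N and N = 13300:
  stratum Q1: (4200/13300)²·(1 − 1015/4200)·218.59²/1015 = 3.56
  stratum Q2: (2000/13300)²·(1 − 168/2000)·201.50²/168 = 5.00602
  stratum Q3: (4200/13300)²·(1 − 788/4200)·218.26²/788 = 4.89753
  stratum Q4: (1400/13300)²·(1 − 136/1400)·374.25²/136 = 10.3028
  stratum Q5: (1500/13300)²·(1 − 47/1500)·40.75²/47 = 0.435322
V̂(ȳ_st) = 24.2017
SE(ȳ_st) = √24.2017 = 4.91952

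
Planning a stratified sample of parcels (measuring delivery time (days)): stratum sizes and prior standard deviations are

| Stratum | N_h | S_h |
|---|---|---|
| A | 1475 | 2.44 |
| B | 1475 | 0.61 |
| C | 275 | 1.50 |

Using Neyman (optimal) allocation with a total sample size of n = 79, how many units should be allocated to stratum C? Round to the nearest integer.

7

Neyman allocation: n_h = n · N_h S_h / Σ N_i S_i, with n = 79.
  stratum A: N_h·S_h = 1475·2.44 = 3599.00
  stratum B: N_h·S_h = 1475·0.61 = 899.75
  stratum C: N_h·S_h = 275·1.50 = 412.50
Σ N_h S_h = 4911.25
n for stratum C = 79·412.50/4911.25 = 6.635 → 7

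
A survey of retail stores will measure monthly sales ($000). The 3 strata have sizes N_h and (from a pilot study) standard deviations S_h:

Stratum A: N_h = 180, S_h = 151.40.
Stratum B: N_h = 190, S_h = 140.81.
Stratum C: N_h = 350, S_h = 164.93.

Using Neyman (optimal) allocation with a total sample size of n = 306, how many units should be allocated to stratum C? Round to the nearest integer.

158

Neyman allocation: n_h = n · N_h S_h / Σ N_i S_i, with n = 306.
  stratum A: N_h·S_h = 180·151.40 = 27252.00
  stratum B: N_h·S_h = 190·140.81 = 26753.90
  stratum C: N_h·S_h = 350·164.93 = 57725.50
Σ N_h S_h = 111731.40
n for stratum C = 306·57725.50/111731.40 = 158.093 → 158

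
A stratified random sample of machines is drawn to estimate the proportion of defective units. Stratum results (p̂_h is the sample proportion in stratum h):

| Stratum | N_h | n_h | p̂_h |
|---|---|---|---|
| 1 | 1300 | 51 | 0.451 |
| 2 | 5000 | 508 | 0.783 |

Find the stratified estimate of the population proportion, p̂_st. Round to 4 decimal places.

p̂_st ≈ 0.7145

N = 6300; stratum weights W_h = N_h/N.
p̂_st = Σ W_h p̂_h = (1300·0.451 + 5000·0.783)/6300 = 0.71449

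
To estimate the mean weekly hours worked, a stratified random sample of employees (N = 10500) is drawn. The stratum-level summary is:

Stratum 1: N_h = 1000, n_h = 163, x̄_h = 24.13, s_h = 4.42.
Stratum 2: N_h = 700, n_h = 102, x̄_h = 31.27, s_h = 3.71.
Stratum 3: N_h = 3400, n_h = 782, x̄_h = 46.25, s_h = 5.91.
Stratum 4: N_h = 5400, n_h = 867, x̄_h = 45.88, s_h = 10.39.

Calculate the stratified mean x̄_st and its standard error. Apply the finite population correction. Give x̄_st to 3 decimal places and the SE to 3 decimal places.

x̄_st ≈ 42.954, SE ≈ 0.181

x̄_st = Σ W_h x̄_h = (1000·24.13 + 700·31.27 + 3400·46.25 + 5400·45.88)/10500 = 42.95438
V̂(x̄_st) = Σ W_h² (1 − n_h/N_h) s_h²/n_h, with W_h = N_h/N and N = 10500:
  stratum 1: (1000/10500)²·(1 − 163/1000)·4.42²/163 = 0.000909921
  stratum 2: (700/10500)²·(1 − 102/700)·3.71²/102 = 0.000512352
  stratum 3: (3400/10500)²·(1 − 782/3400)·5.91²/782 = 0.0036061
  stratum 4: (5400/10500)²·(1 − 867/5400)·10.39²/867 = 0.0276448
V̂(x̄_st) = 0.0326731
SE(x̄_st) = √0.0326731 = 0.180757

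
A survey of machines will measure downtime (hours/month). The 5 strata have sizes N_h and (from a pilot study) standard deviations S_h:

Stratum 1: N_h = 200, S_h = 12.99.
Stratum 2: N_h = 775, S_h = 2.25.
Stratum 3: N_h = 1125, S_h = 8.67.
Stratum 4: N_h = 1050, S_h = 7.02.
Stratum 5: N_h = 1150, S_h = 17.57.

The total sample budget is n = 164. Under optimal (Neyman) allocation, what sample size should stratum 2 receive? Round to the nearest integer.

Neyman allocation: n_h = n · N_h S_h / Σ N_i S_i, with n = 164.
  stratum 1: N_h·S_h = 200·12.99 = 2598.00
  stratum 2: N_h·S_h = 775·2.25 = 1743.75
  stratum 3: N_h·S_h = 1125·8.67 = 9753.75
  stratum 4: N_h·S_h = 1050·7.02 = 7371.00
  stratum 5: N_h·S_h = 1150·17.57 = 20205.50
Σ N_h S_h = 41672.00
n for stratum 2 = 164·1743.75/41672.00 = 6.863 → 7

7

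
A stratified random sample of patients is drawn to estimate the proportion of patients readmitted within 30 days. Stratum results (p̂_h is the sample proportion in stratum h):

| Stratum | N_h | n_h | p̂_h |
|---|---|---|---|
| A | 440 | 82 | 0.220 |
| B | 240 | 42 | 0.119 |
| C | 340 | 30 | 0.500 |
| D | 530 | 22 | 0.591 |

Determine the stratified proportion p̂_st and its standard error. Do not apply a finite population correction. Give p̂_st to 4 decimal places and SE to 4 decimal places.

p̂_st ≈ 0.3926, SE ≈ 0.0446

N = 1550; stratum weights W_h = N_h/N.
p̂_st = Σ W_h p̂_h = (440·0.220 + 240·0.119 + 340·0.500 + 530·0.591)/1550 = 0.39264
V̂(p̂_st) = Σ W_h² p̂_h(1−p̂_h)/(n_h−1):
  stratum A: (440/1550)²·0.220·0.780/81 = 0.000170716
  stratum B: (240/1550)²·0.119·0.881/41 = 6.13053e-05
  stratum C: (340/1550)²·0.500·0.500/29 = 0.000414798
  stratum D: (530/1550)²·0.591·0.409/21 = 0.0013458
V̂(p̂_st) = 0.00199262; SE = √V̂ = 0.0446387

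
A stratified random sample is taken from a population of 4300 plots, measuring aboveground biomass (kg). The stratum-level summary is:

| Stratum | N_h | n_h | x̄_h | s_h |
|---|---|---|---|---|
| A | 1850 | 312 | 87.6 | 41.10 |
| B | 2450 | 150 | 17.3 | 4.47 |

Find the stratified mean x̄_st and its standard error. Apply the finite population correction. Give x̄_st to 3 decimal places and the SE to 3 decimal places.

x̄_st = Σ W_h x̄_h = (1850·87.6 + 2450·17.3)/4300 = 47.54535
V̂(x̄_st) = Σ W_h² (1 − n_h/N_h) s_h²/n_h, with W_h = N_h/N and N = 4300:
  stratum A: (1850/4300)²·(1 − 312/1850)·41.10²/312 = 0.833144
  stratum B: (2450/4300)²·(1 − 150/2450)·4.47²/150 = 0.0405958
V̂(x̄_st) = 0.87374
SE(x̄_st) = √0.87374 = 0.934741

x̄_st ≈ 47.545, SE ≈ 0.935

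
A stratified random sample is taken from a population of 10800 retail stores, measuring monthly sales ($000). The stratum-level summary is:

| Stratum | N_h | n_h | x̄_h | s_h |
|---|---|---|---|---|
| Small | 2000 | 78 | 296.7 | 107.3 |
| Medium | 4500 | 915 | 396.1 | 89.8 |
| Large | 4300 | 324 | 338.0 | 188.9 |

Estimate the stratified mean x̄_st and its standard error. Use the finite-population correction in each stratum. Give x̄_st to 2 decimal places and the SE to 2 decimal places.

x̄_st = Σ W_h x̄_h = (2000·296.7 + 4500·396.1 + 4300·338.0)/10800 = 354.56019
V̂(x̄_st) = Σ W_h² (1 − n_h/N_h) s_h²/n_h, with W_h = N_h/N and N = 10800:
  stratum Small: (2000/10800)²·(1 − 78/2000)·107.3²/78 = 4.86453
  stratum Medium: (4500/10800)²·(1 − 915/4500)·89.8²/915 = 1.21895
  stratum Large: (4300/10800)²·(1 − 324/4300)·188.9²/324 = 16.1431
V̂(x̄_st) = 22.2266
SE(x̄_st) = √22.2266 = 4.7145

x̄_st ≈ 354.56, SE ≈ 4.71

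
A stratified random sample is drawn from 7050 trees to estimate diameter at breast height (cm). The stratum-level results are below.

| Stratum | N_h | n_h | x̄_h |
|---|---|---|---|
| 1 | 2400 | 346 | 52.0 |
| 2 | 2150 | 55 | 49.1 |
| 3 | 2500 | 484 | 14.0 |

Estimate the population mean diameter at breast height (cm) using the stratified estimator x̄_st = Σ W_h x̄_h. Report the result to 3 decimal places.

x̄_st ≈ 37.640

N = Σ N_h = 7050. Stratum weights W_h = N_h/N.
x̄_st = (2400·52.0 + 2150·49.1 + 2500·14.0) / 7050 = 37.64043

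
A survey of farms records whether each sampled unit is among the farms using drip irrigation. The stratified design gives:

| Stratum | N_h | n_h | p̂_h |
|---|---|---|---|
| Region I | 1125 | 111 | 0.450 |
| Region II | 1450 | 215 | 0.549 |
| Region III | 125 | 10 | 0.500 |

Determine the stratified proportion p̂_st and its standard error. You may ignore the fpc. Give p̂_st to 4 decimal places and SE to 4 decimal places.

p̂_st ≈ 0.5055, SE ≈ 0.0280

N = 2700; stratum weights W_h = N_h/N.
p̂_st = Σ W_h p̂_h = (1125·0.450 + 1450·0.549 + 125·0.500)/2700 = 0.50548
V̂(p̂_st) = Σ W_h² p̂_h(1−p̂_h)/(n_h−1):
  stratum Region I: (1125/2700)²·0.450·0.550/110 = 0.000390625
  stratum Region II: (1450/2700)²·0.549·0.451/214 = 0.00033369
  stratum Region III: (125/2700)²·0.500·0.500/9 = 5.95374e-05
V̂(p̂_st) = 0.000783853; SE = √V̂ = 0.0279974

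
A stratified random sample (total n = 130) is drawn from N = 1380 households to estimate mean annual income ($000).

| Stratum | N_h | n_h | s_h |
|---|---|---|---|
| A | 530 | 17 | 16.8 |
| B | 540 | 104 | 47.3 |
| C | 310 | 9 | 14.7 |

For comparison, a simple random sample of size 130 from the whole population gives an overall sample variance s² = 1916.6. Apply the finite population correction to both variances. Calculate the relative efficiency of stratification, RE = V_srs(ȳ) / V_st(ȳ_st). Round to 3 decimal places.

RE ≈ 2.152

V̂(ȳ_st) = Σ W_h² (1 − n_h/N_h) s_h²/n_h, with W_h = N_h/N and N = 1380:
  stratum A: (530/1380)²·(1 − 17/530)·16.8²/17 = 2.37031
  stratum B: (540/1380)²·(1 − 104/540)·47.3²/104 = 2.65957
  stratum C: (310/1380)²·(1 − 9/310)·14.7²/9 = 1.17642
V_st = 6.20629
V_srs = (1 − 130/1380)·1916.6/130 = 13.3542
Relative efficiency = V_srs / V_st = 13.3542/6.20629 = 2.1517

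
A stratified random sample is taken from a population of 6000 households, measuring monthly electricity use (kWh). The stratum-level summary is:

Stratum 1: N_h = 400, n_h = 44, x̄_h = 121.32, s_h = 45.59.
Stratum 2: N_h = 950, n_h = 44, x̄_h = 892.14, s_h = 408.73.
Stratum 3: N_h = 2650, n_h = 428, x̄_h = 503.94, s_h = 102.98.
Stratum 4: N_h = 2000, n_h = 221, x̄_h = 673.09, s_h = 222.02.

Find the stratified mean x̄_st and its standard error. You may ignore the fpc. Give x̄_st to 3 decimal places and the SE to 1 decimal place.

x̄_st = Σ W_h x̄_h = (400·121.32 + 950·892.14 + 2650·503.94 + 2000·673.09)/6000 = 596.28033
V̂(x̄_st) = Σ W_h² s_h²/n_h, with W_h = N_h/N and N = 6000:
  stratum 1: (400/6000)²·45.59²/44 = 0.209944
  stratum 2: (950/6000)²·408.73²/44 = 95.1842
  stratum 3: (2650/6000)²·102.98²/428 = 4.83338
  stratum 4: (2000/6000)²·222.02²/221 = 24.7827
V̂(x̄_st) = 125.01
SE(x̄_st) = √125.01 = 11.1808

x̄_st ≈ 596.280, SE ≈ 11.2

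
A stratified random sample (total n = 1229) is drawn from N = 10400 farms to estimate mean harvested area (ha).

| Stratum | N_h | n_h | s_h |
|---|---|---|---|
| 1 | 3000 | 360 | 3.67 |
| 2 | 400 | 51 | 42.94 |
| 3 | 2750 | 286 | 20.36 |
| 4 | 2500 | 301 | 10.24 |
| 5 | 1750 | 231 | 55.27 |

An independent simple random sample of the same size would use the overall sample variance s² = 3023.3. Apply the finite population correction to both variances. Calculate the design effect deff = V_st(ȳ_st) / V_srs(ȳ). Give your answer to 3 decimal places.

deff ≈ 0.223

V̂(ȳ_st) = Σ W_h² (1 − n_h/N_h) s_h²/n_h, with W_h = N_h/N and N = 10400:
  stratum 1: (3000/10400)²·(1 − 360/3000)·3.67²/360 = 0.00273961
  stratum 2: (400/10400)²·(1 − 51/400)·42.94²/51 = 0.046663
  stratum 3: (2750/10400)²·(1 − 286/2750)·20.36²/286 = 0.0908022
  stratum 4: (2500/10400)²·(1 − 301/2500)·10.24²/301 = 0.0177065
  stratum 5: (1750/10400)²·(1 − 231/1750)·55.27²/231 = 0.32501
V_st = 0.482921
V_srs = (1 − 1229/10400)·3023.3/1229 = 2.16927
deff = V_st / V_srs = 0.482921/2.16927 = 0.2226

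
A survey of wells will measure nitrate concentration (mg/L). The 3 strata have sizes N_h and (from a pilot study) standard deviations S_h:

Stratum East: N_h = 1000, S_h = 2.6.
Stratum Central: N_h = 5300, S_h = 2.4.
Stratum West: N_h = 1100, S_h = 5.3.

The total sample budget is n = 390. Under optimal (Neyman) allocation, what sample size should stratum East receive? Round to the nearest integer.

Neyman allocation: n_h = n · N_h S_h / Σ N_i S_i, with n = 390.
  stratum East: N_h·S_h = 1000·2.6 = 2600.00
  stratum Central: N_h·S_h = 5300·2.4 = 12720.00
  stratum West: N_h·S_h = 1100·5.3 = 5830.00
Σ N_h S_h = 21150.00
n for stratum East = 390·2600.00/21150.00 = 47.943 → 48

48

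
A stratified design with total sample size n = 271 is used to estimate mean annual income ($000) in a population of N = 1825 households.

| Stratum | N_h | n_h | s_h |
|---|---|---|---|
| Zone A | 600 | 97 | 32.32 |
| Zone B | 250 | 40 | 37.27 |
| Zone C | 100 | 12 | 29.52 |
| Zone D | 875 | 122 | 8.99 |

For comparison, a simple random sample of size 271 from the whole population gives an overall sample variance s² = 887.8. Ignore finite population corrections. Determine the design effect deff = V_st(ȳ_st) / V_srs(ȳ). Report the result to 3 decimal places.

V̂(ȳ_st) = Σ W_h² s_h²/n_h, with W_h = N_h/N and N = 1825:
  stratum Zone A: (600/1825)²·32.32²/97 = 1.16399
  stratum Zone B: (250/1825)²·37.27²/40 = 0.651648
  stratum Zone C: (100/1825)²·29.52²/12 = 0.218035
  stratum Zone D: (875/1825)²·8.99²/122 = 0.152282
V_st = 2.18595
V_srs = s²/n = 887.8/271 = 3.27601
deff = V_st / V_srs = 2.18595/3.27601 = 0.6673

deff ≈ 0.667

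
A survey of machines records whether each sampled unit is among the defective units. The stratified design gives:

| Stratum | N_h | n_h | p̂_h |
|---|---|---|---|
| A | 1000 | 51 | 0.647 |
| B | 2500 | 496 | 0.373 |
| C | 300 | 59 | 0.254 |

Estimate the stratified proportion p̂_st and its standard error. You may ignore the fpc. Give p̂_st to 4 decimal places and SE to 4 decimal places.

N = 3800; stratum weights W_h = N_h/N.
p̂_st = Σ W_h p̂_h = (1000·0.647 + 2500·0.373 + 300·0.254)/3800 = 0.43571
V̂(p̂_st) = Σ W_h² p̂_h(1−p̂_h)/(n_h−1):
  stratum A: (1000/3800)²·0.647·0.353/50 = 0.000316331
  stratum B: (2500/3800)²·0.373·0.627/495 = 0.000204496
  stratum C: (300/3800)²·0.254·0.746/58 = 2.0362e-05
V̂(p̂_st) = 0.000541189; SE = √V̂ = 0.0232635

p̂_st ≈ 0.4357, SE ≈ 0.0233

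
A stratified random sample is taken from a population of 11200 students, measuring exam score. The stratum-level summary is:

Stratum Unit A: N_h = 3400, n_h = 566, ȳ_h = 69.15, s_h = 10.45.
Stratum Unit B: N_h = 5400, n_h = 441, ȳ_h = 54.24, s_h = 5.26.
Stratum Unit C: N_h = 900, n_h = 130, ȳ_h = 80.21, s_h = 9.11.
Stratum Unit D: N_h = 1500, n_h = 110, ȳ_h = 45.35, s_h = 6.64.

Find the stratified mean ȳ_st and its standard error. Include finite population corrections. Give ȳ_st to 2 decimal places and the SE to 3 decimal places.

ȳ_st ≈ 59.66, SE ≈ 0.196

ȳ_st = Σ W_h ȳ_h = (3400·69.15 + 5400·54.24 + 900·80.21 + 1500·45.35)/11200 = 59.66250
V̂(ȳ_st) = Σ W_h² (1 − n_h/N_h) s_h²/n_h, with W_h = N_h/N and N = 11200:
  stratum Unit A: (3400/11200)²·(1 − 566/3400)·10.45²/566 = 0.0148204
  stratum Unit B: (5400/11200)²·(1 − 441/5400)·5.26²/441 = 0.0133932
  stratum Unit C: (900/11200)²·(1 − 130/900)·9.11²/130 = 0.00352688
  stratum Unit D: (1500/11200)²·(1 − 110/1500)·6.64²/110 = 0.00666214
V̂(ȳ_st) = 0.0384026
SE(ȳ_st) = √0.0384026 = 0.195966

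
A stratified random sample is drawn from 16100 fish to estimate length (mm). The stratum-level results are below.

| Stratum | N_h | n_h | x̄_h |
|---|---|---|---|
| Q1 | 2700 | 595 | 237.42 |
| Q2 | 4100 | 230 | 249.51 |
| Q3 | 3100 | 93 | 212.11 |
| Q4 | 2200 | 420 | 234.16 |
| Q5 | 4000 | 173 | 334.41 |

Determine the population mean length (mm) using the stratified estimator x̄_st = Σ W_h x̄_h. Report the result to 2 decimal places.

x̄_st ≈ 259.28

N = Σ N_h = 16100. Stratum weights W_h = N_h/N.
x̄_st = (2700·237.42 + 4100·249.51 + 3100·212.11 + 2200·234.16 + 4000·334.41) / 16100 = 259.2769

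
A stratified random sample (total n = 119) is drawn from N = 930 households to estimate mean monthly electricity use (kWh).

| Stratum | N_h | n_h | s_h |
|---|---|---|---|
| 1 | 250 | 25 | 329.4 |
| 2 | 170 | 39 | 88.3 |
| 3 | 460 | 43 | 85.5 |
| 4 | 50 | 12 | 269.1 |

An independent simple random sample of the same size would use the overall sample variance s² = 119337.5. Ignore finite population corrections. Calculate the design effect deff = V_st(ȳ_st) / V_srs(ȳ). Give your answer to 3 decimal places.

deff ≈ 0.378

V̂(ȳ_st) = Σ W_h² s_h²/n_h, with W_h = N_h/N and N = 930:
  stratum 1: (250/930)²·329.4²/25 = 313.633
  stratum 2: (170/930)²·88.3²/39 = 6.68019
  stratum 3: (460/930)²·85.5²/43 = 41.5924
  stratum 4: (50/930)²·269.1²/12 = 17.443
V_st = 379.348
V_srs = s²/n = 119337.5/119 = 1002.84
deff = V_st / V_srs = 379.348/1002.84 = 0.3783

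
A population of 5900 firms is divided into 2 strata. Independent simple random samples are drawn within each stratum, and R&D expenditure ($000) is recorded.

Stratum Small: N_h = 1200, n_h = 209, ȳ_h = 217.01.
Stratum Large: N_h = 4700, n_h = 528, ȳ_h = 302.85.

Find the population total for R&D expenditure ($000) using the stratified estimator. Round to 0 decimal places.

τ̂_st = Σ N_h ȳ_h = 1200·217.01 + 4700·302.85 = 1683807

τ̂_st ≈ 1683807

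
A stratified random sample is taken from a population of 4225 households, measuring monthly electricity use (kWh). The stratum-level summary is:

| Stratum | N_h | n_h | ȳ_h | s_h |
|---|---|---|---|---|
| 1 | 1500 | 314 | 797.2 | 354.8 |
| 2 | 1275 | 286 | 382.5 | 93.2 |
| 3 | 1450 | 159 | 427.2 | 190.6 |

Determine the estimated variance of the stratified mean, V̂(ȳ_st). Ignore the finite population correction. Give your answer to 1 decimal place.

V̂(ȳ_st) = Σ W_h² s_h²/n_h, with W_h = N_h/N and N = 4225:
  stratum 1: (1500/4225)²·354.8²/314 = 50.532
  stratum 2: (1275/4225)²·93.2²/286 = 2.76588
  stratum 3: (1450/4225)²·190.6²/159 = 26.9111
V̂(ȳ_st) = 80.209

V̂(ȳ_st) ≈ 80.2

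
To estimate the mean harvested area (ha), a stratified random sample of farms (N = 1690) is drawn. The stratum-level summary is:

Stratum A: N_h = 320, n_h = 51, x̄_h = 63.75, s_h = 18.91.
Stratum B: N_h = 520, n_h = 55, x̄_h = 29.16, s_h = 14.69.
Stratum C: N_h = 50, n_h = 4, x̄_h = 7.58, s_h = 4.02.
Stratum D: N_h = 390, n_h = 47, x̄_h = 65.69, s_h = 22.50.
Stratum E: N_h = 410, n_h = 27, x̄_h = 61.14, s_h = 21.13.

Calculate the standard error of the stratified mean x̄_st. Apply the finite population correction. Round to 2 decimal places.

V̂(x̄_st) = Σ W_h² (1 − n_h/N_h) s_h²/n_h, with W_h = N_h/N and N = 1690:
  stratum A: (320/1690)²·(1 − 51/320)·18.91²/51 = 0.211321
  stratum B: (520/1690)²·(1 − 55/520)·14.69²/55 = 0.332173
  stratum C: (50/1690)²·(1 − 4/50)·4.02²/4 = 0.00325347
  stratum D: (390/1690)²·(1 − 47/390)·22.50²/47 = 0.50449
  stratum E: (410/1690)²·(1 − 27/410)·21.13²/27 = 0.909169
V̂(x̄_st) = 1.96041
SE(x̄_st) = √1.96041 = 1.40014

SE(x̄_st) ≈ 1.40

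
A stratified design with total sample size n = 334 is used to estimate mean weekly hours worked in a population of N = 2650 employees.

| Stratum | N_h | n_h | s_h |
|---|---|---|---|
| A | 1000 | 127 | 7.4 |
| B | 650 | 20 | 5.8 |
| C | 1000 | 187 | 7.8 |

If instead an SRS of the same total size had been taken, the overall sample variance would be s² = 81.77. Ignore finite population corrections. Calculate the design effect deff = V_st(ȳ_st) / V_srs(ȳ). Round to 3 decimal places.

deff ≈ 0.853

V̂(ȳ_st) = Σ W_h² s_h²/n_h, with W_h = N_h/N and N = 2650:
  stratum A: (1000/2650)²·7.4²/127 = 0.0613999
  stratum B: (650/2650)²·5.8²/20 = 0.101195
  stratum C: (1000/2650)²·7.8²/187 = 0.0463293
V_st = 0.208925
V_srs = s²/n = 81.77/334 = 0.24482
deff = V_st / V_srs = 0.208925/0.24482 = 0.8534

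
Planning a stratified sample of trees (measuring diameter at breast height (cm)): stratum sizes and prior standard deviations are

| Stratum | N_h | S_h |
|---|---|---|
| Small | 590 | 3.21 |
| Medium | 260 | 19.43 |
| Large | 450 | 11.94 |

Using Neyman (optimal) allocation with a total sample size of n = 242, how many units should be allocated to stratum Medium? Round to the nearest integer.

99

Neyman allocation: n_h = n · N_h S_h / Σ N_i S_i, with n = 242.
  stratum Small: N_h·S_h = 590·3.21 = 1893.90
  stratum Medium: N_h·S_h = 260·19.43 = 5051.80
  stratum Large: N_h·S_h = 450·11.94 = 5373.00
Σ N_h S_h = 12318.70
n for stratum Medium = 242·5051.80/12318.70 = 99.242 → 99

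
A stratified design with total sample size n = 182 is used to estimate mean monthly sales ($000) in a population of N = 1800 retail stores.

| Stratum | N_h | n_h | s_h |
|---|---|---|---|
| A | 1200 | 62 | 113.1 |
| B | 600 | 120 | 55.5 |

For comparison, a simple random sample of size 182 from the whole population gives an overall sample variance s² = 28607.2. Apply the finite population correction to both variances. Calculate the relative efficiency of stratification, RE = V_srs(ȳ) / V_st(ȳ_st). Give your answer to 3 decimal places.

V̂(ȳ_st) = Σ W_h² (1 − n_h/N_h) s_h²/n_h, with W_h = N_h/N and N = 1800:
  stratum A: (1200/1800)²·(1 − 62/1200)·113.1²/62 = 86.9585
  stratum B: (600/1800)²·(1 − 120/600)·55.5²/120 = 2.28167
V_st = 89.2402
V_srs = (1 − 182/1800)·28607.2/182 = 141.29
Relative efficiency = V_srs / V_st = 141.29/89.2402 = 1.5833

RE ≈ 1.583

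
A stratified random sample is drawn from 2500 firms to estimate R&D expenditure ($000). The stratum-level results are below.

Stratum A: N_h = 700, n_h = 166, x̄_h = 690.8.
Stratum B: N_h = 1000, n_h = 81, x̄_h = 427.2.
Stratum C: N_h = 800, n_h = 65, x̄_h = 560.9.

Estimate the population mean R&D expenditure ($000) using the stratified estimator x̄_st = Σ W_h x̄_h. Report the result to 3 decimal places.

x̄_st ≈ 543.792

N = Σ N_h = 2500. Stratum weights W_h = N_h/N.
x̄_st = (700·690.8 + 1000·427.2 + 800·560.9) / 2500 = 543.79200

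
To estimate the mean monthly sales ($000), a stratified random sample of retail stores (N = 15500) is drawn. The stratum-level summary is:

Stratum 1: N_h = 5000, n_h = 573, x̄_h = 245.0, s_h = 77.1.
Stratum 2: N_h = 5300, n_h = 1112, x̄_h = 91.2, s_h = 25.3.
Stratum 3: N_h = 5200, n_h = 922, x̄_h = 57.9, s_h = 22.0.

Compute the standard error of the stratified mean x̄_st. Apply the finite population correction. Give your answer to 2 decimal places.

SE(x̄_st) ≈ 1.03

V̂(x̄_st) = Σ W_h² (1 − n_h/N_h) s_h²/n_h, with W_h = N_h/N and N = 15500:
  stratum 1: (5000/15500)²·(1 − 573/5000)·77.1²/573 = 0.955807
  stratum 2: (5300/15500)²·(1 − 1112/5300)·25.3²/1112 = 0.0531809
  stratum 3: (5200/15500)²·(1 − 922/5200)·22.0²/922 = 0.0486066
V̂(x̄_st) = 1.05759
SE(x̄_st) = √1.05759 = 1.02839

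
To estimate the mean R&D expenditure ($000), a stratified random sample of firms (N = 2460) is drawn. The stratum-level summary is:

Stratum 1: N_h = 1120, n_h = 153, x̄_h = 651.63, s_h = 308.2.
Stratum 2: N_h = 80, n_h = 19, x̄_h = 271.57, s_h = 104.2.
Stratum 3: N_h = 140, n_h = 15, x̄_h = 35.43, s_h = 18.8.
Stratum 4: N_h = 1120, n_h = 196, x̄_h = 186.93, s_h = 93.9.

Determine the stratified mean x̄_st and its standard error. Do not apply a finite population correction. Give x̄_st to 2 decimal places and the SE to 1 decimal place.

x̄_st = Σ W_h x̄_h = (1120·651.63 + 80·271.57 + 140·35.43 + 1120·186.93)/2460 = 392.63130
V̂(x̄_st) = Σ W_h² s_h²/n_h, with W_h = N_h/N and N = 2460:
  stratum 1: (1120/2460)²·308.2²/153 = 128.688
  stratum 2: (80/2460)²·104.2²/19 = 0.604354
  stratum 3: (140/2460)²·18.8²/15 = 0.0763151
  stratum 4: (1120/2460)²·93.9²/196 = 9.32483
V̂(x̄_st) = 138.694
SE(x̄_st) = √138.694 = 11.7768

x̄_st ≈ 392.63, SE ≈ 11.8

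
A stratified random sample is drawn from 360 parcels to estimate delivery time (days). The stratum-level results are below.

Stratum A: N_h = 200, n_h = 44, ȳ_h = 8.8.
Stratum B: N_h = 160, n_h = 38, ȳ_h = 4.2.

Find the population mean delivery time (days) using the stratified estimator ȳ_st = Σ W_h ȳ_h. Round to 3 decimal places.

N = Σ N_h = 360. Stratum weights W_h = N_h/N.
ȳ_st = (200·8.8 + 160·4.2) / 360 = 6.75556

ȳ_st ≈ 6.756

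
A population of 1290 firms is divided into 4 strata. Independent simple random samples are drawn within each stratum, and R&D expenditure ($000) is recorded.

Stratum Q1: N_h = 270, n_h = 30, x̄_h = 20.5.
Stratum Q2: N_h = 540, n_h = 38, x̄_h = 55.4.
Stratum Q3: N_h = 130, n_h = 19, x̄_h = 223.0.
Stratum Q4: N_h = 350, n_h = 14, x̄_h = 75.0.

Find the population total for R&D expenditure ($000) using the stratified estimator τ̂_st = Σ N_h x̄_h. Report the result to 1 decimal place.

τ̂_st ≈ 90691.0

τ̂_st = Σ N_h x̄_h = 270·20.5 + 540·55.4 + 130·223.0 + 350·75.0 = 90691.0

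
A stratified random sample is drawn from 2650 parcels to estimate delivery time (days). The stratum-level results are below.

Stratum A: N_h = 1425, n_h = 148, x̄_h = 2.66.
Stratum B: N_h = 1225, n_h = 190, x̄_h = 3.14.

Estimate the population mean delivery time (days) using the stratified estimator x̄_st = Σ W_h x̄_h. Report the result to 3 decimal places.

N = Σ N_h = 2650. Stratum weights W_h = N_h/N.
x̄_st = (1425·2.66 + 1225·3.14) / 2650 = 2.88189

x̄_st ≈ 2.882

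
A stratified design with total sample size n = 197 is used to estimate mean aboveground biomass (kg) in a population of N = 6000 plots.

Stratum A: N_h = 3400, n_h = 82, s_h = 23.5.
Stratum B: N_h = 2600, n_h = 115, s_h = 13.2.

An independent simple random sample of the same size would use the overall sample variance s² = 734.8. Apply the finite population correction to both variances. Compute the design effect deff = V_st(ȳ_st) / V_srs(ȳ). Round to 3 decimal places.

deff ≈ 0.660

V̂(ȳ_st) = Σ W_h² (1 − n_h/N_h) s_h²/n_h, with W_h = N_h/N and N = 6000:
  stratum A: (3400/6000)²·(1 − 82/3400)·23.5²/82 = 2.11045
  stratum B: (2600/6000)²·(1 − 115/2600)·13.2²/115 = 0.271924
V_st = 2.38237
V_srs = (1 − 197/6000)·734.8/197 = 3.60748
deff = V_st / V_srs = 2.38237/3.60748 = 0.6604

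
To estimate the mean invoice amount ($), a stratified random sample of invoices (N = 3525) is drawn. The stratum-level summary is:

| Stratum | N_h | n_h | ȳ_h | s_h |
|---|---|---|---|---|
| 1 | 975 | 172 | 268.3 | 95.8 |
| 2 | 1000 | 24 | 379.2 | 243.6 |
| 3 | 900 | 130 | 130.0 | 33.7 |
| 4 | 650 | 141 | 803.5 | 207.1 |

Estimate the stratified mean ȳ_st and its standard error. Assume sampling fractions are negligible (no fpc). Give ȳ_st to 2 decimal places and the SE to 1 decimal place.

ȳ_st ≈ 363.14, SE ≈ 14.6

ȳ_st = Σ W_h ȳ_h = (975·268.3 + 1000·379.2 + 900·130.0 + 650·803.5)/3525 = 363.13972
V̂(ȳ_st) = Σ W_h² s_h²/n_h, with W_h = N_h/N and N = 3525:
  stratum 1: (975/3525)²·95.8²/172 = 4.08219
  stratum 2: (1000/3525)²·243.6²/24 = 198.987
  stratum 3: (900/3525)²·33.7²/130 = 0.569486
  stratum 4: (650/3525)²·207.1²/141 = 10.3431
V̂(ȳ_st) = 213.982
SE(ȳ_st) = √213.982 = 14.6281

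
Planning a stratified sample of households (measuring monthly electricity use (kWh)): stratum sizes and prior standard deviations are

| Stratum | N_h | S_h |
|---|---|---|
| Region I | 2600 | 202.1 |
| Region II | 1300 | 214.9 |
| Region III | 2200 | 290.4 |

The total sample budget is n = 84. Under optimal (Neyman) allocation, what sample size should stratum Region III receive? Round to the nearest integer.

Neyman allocation: n_h = n · N_h S_h / Σ N_i S_i, with n = 84.
  stratum Region I: N_h·S_h = 2600·202.1 = 525460.00
  stratum Region II: N_h·S_h = 1300·214.9 = 279370.00
  stratum Region III: N_h·S_h = 2200·290.4 = 638880.00
Σ N_h S_h = 1443710.00
n for stratum Region III = 84·638880.00/1443710.00 = 37.172 → 37

37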